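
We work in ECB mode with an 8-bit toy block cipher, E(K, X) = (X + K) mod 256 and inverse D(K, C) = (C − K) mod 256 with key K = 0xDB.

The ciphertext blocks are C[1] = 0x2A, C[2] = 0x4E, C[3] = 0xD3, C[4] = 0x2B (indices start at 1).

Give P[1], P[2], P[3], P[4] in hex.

ECB decryption: P_i = D(K, C_i).
P[1]: D(K, 0x2A) = 0x4F.
P[2]: D(K, 0x4E) = 0x73.
P[3]: D(K, 0xD3) = 0xF8.
P[4]: D(K, 0x2B) = 0x50.

P[1] = 0x4F, P[2] = 0x73, P[3] = 0xF8, P[4] = 0x50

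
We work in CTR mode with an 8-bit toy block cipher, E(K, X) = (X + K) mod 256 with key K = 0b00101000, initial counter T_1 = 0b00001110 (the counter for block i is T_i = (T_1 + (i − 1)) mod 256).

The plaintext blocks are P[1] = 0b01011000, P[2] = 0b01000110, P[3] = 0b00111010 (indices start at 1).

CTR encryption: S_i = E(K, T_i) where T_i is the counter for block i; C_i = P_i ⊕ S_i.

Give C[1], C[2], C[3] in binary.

C[1] = 0b01101110, C[2] = 0b01110001, C[3] = 0b00000010

C[1]: T = 0b00001110, S = E(K, T) = 0b00110110; 0b01011000 ⊕ 0b00110110 = 0b01101110.
C[2]: T = 0b00001111, S = E(K, T) = 0b00110111; 0b01000110 ⊕ 0b00110111 = 0b01110001.
C[3]: T = 0b00010000, S = E(K, T) = 0b00111000; 0b00111010 ⊕ 0b00111000 = 0b00000010.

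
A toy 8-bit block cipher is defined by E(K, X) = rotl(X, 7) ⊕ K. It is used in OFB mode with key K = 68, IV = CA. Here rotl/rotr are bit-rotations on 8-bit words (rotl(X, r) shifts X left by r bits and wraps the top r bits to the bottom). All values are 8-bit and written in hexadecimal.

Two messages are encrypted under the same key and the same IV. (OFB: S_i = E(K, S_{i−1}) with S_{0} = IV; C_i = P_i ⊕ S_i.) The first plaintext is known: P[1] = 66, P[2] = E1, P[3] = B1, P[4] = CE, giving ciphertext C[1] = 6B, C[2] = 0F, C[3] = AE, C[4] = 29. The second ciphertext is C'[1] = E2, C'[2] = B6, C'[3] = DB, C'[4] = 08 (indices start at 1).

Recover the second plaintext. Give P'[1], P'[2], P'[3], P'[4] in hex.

In OFB with a reused IV, both messages share the same keystream S_i, so C_i ⊕ C'_i = P_i ⊕ P'_i and thus P'_i = P_i ⊕ C_i ⊕ C'_i.
P'[1]: 66 ⊕ 6B ⊕ E2 = EF.
P'[2]: E1 ⊕ 0F ⊕ B6 = 58.
P'[3]: B1 ⊕ AE ⊕ DB = C4.
P'[4]: CE ⊕ 29 ⊕ 08 = EF.

P'[1] = EF, P'[2] = 58, P'[3] = C4, P'[4] = EF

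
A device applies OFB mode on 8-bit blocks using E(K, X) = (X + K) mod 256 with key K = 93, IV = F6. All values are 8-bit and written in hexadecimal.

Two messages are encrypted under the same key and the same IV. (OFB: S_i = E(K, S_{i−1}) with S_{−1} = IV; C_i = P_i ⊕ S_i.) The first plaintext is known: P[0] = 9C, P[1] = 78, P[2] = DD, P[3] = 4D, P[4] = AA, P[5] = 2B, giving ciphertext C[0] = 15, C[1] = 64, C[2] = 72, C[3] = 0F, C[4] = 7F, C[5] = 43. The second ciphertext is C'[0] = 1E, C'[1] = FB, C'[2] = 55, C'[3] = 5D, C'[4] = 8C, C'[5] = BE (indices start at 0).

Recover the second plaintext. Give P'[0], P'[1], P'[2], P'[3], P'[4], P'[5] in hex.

P'[0] = 97, P'[1] = E7, P'[2] = FA, P'[3] = 1F, P'[4] = 59, P'[5] = D6

In OFB with a reused IV, both messages share the same keystream S_i, so C_i ⊕ C'_i = P_i ⊕ P'_i and thus P'_i = P_i ⊕ C_i ⊕ C'_i.
P'[0]: 9C ⊕ 15 ⊕ 1E = 97.
P'[1]: 78 ⊕ 64 ⊕ FB = E7.
P'[2]: DD ⊕ 72 ⊕ 55 = FA.
P'[3]: 4D ⊕ 0F ⊕ 5D = 1F.
P'[4]: AA ⊕ 7F ⊕ 8C = 59.
P'[5]: 2B ⊕ 43 ⊕ BE = D6.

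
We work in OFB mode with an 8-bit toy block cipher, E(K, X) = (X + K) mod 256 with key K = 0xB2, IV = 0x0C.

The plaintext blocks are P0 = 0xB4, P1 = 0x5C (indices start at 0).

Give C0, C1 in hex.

C0 = 0x0A, C1 = 0x2C

OFB encryption: S_i = E(K, S_{i−1}) with S_{−1} = IV; C_i = P_i ⊕ S_i.
C0: S = E(K, 0x0C) = 0xBE; 0xB4 ⊕ 0xBE = 0x0A.
C1: S = E(K, 0xBE) = 0x70; 0x5C ⊕ 0x70 = 0x2C.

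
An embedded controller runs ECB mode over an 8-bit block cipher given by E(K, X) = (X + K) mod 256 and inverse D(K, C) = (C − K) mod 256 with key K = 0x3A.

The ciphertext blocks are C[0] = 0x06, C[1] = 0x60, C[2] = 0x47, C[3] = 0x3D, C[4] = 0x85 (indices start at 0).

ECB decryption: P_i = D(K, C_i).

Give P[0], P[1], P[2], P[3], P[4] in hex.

P[0]: D(K, 0x06) = 0xCC.
P[1]: D(K, 0x60) = 0x26.
P[2]: D(K, 0x47) = 0x0D.
P[3]: D(K, 0x3D) = 0x03.
P[4]: D(K, 0x85) = 0x4B.

P[0] = 0xCC, P[1] = 0x26, P[2] = 0x0D, P[3] = 0x03, P[4] = 0x4B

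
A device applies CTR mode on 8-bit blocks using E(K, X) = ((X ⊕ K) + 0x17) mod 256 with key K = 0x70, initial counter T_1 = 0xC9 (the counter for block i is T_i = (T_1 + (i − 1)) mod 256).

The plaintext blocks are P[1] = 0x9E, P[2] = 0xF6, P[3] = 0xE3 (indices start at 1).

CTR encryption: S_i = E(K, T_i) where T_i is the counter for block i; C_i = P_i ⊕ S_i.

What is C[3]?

C[1]: T = 0xC9, S = E(K, T) = 0xD0; 0x9E ⊕ 0xD0 = 0x4E.
C[2]: T = 0xCA, S = E(K, T) = 0xD1; 0xF6 ⊕ 0xD1 = 0x27.
C[3]: T = 0xCB, S = E(K, T) = 0xD2; 0xE3 ⊕ 0xD2 = 0x31.

C[3] = 0x31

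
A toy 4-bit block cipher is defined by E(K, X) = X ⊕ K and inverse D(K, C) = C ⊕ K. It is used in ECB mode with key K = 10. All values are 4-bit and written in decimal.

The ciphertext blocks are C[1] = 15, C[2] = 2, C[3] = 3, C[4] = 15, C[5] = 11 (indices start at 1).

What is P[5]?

P[5] = 1

ECB decryption: P_i = D(K, C_i).
P[5]: D(K, 11) = 1.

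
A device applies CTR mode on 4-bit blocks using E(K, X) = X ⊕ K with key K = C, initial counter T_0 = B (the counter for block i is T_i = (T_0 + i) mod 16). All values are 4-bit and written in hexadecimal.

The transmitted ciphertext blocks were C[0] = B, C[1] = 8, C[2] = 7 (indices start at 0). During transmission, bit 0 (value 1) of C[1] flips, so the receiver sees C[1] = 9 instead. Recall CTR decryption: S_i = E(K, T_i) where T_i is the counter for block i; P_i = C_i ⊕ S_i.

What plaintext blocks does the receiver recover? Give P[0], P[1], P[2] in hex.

P[0] = C, P[1] = 9, P[2] = 6

Only C[1] changed, to 9. In CTR, a change in C_i flips the same bit in P_i only; the keystream is unaffected. Decrypting the received ciphertext:
P[0]: T = B, S = E(K, T) = 7; B ⊕ 7 = C.
P[1]: T = C, S = E(K, T) = 0; 9 ⊕ 0 = 9.
P[2]: T = D, S = E(K, T) = 1; 7 ⊕ 1 = 6.
Blocks that differ from the original plaintext: P[1].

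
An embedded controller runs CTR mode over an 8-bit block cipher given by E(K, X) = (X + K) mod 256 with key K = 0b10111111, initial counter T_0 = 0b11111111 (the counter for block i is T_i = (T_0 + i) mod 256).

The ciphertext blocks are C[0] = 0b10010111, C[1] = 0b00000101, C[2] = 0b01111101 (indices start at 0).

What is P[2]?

P[2] = 0b10111101

CTR decryption: S_i = E(K, T_i) where T_i is the counter for block i; P_i = C_i ⊕ S_i.
P[2]: T = 0b00000001, S = E(K, T) = 0b11000000; 0b01111101 ⊕ 0b11000000 = 0b10111101.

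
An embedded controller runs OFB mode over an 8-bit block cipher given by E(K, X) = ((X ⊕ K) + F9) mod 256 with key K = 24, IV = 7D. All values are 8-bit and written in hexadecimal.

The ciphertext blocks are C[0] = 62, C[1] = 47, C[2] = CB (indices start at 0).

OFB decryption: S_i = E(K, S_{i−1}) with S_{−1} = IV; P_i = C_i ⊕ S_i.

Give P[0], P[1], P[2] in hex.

P[0] = 30, P[1] = 28, P[2] = 8F

P[0]: S = E(K, 7D) = 52; 62 ⊕ 52 = 30.
P[1]: S = E(K, 52) = 6F; 47 ⊕ 6F = 28.
P[2]: S = E(K, 6F) = 44; CB ⊕ 44 = 8F.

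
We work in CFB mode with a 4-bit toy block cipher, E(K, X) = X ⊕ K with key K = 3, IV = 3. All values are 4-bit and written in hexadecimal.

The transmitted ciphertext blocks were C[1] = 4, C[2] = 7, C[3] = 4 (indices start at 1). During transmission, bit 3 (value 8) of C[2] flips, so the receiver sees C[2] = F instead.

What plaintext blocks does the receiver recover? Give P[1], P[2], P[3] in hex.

P[1] = 4, P[2] = 8, P[3] = 8

CFB decryption: P_i = C_i ⊕ E(K, C_{i−1}), with C_{0} = IV.
Only C[2] changed, to F. In CFB, a change in C_i flips the same bit in P_i and garbles P_{i+1}. Decrypting the received ciphertext:
P[1]: E(K, 3) = 0; 4 ⊕ 0 = 4.
P[2]: E(K, 4) = 7; F ⊕ 7 = 8.
P[3]: E(K, F) = C; 4 ⊕ C = 8.
Blocks that differ from the original plaintext: P[2], P[3].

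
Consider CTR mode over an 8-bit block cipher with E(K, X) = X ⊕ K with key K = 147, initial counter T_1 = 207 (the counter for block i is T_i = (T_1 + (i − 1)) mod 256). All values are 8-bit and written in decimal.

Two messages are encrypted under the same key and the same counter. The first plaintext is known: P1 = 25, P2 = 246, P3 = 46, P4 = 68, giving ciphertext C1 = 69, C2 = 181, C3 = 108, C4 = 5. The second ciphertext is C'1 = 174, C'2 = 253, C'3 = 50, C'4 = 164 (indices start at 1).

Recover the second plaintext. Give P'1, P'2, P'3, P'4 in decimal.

P'1 = 242, P'2 = 190, P'3 = 112, P'4 = 229

In CTR with a reused counter, both messages share the same keystream S_i, so C_i ⊕ C'_i = P_i ⊕ P'_i and thus P'_i = P_i ⊕ C_i ⊕ C'_i.
P'1: 25 ⊕ 69 ⊕ 174 = 242.
P'2: 246 ⊕ 181 ⊕ 253 = 190.
P'3: 46 ⊕ 108 ⊕ 50 = 112.
P'4: 68 ⊕ 5 ⊕ 164 = 229.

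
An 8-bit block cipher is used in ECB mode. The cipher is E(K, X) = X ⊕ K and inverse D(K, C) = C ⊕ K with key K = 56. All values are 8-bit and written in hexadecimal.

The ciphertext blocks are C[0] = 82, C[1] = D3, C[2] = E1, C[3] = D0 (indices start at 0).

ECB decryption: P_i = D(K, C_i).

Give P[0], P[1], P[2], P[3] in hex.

P[0] = D4, P[1] = 85, P[2] = B7, P[3] = 86

P[0]: D(K, 82) = D4.
P[1]: D(K, D3) = 85.
P[2]: D(K, E1) = B7.
P[3]: D(K, D0) = 86.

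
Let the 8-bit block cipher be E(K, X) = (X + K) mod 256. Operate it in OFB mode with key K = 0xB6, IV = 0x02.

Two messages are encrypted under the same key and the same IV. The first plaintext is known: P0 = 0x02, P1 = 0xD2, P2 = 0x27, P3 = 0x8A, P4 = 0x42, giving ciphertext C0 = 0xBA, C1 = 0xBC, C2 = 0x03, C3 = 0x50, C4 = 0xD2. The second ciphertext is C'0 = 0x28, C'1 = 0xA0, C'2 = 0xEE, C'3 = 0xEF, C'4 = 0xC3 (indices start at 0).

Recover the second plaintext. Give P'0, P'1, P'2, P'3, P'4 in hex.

P'0 = 0x90, P'1 = 0xCE, P'2 = 0xCA, P'3 = 0x35, P'4 = 0x53

In OFB with a reused IV, both messages share the same keystream S_i, so C_i ⊕ C'_i = P_i ⊕ P'_i and thus P'_i = P_i ⊕ C_i ⊕ C'_i.
P'0: 0x02 ⊕ 0xBA ⊕ 0x28 = 0x90.
P'1: 0xD2 ⊕ 0xBC ⊕ 0xA0 = 0xCE.
P'2: 0x27 ⊕ 0x03 ⊕ 0xEE = 0xCA.
P'3: 0x8A ⊕ 0x50 ⊕ 0xEF = 0x35.
P'4: 0x42 ⊕ 0xD2 ⊕ 0xC3 = 0x53.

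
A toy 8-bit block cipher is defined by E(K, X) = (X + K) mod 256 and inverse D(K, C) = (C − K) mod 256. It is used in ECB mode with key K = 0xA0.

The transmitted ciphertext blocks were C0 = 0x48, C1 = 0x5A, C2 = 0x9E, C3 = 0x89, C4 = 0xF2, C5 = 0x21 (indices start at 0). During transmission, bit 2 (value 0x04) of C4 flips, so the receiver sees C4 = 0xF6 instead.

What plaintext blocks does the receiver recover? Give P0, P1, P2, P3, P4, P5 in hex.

ECB decryption: P_i = D(K, C_i).
Only C4 changed, to 0xF6. In ECB, a change in C_i affects only P_i. Decrypting the received ciphertext:
P0: D(K, 0x48) = 0xA8.
P1: D(K, 0x5A) = 0xBA.
P2: D(K, 0x9E) = 0xFE.
P3: D(K, 0x89) = 0xE9.
P4: D(K, 0xF6) = 0x56.
P5: D(K, 0x21) = 0x81.
Blocks that differ from the original plaintext: P4.

P0 = 0xA8, P1 = 0xBA, P2 = 0xFE, P3 = 0xE9, P4 = 0x56, P5 = 0x81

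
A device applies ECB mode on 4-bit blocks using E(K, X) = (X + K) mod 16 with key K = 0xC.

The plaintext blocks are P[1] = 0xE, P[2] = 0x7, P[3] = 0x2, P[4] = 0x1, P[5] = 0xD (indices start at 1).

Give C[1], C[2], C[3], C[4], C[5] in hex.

C[1] = 0xA, C[2] = 0x3, C[3] = 0xE, C[4] = 0xD, C[5] = 0x9

ECB encryption: C_i = E(K, P_i).
C[1]: E(K, 0xE) = 0xA.
C[2]: E(K, 0x7) = 0x3.
C[3]: E(K, 0x2) = 0xE.
C[4]: E(K, 0x1) = 0xD.
C[5]: E(K, 0xD) = 0x9.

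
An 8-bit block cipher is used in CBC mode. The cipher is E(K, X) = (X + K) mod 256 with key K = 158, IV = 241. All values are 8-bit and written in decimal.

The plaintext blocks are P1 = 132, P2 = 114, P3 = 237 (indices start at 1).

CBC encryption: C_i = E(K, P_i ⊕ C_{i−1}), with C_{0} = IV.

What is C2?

C2 = 255

C1: P1 ⊕ 241 = 117; E(K, 117) = 19.
C2: P2 ⊕ 19 = 97; E(K, 97) = 255.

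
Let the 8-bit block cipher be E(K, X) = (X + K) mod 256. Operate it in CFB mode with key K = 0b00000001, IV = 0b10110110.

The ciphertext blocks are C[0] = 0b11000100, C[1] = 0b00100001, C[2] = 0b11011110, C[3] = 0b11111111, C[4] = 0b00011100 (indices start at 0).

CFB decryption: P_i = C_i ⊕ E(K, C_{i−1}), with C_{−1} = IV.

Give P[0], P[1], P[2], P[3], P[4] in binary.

P[0]: E(K, 0b10110110) = 0b10110111; 0b11000100 ⊕ 0b10110111 = 0b01110011.
P[1]: E(K, 0b11000100) = 0b11000101; 0b00100001 ⊕ 0b11000101 = 0b11100100.
P[2]: E(K, 0b00100001) = 0b00100010; 0b11011110 ⊕ 0b00100010 = 0b11111100.
P[3]: E(K, 0b11011110) = 0b11011111; 0b11111111 ⊕ 0b11011111 = 0b00100000.
P[4]: E(K, 0b11111111) = 0b00000000; 0b00011100 ⊕ 0b00000000 = 0b00011100.

P[0] = 0b01110011, P[1] = 0b11100100, P[2] = 0b11111100, P[3] = 0b00100000, P[4] = 0b00011100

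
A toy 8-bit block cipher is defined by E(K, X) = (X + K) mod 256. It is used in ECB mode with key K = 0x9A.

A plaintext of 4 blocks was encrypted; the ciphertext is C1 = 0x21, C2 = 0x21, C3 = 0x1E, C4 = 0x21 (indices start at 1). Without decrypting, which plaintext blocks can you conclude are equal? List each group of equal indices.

P1 = P2 = P4

ECB encrypts each block independently with the same key, so equal ciphertext blocks imply equal plaintext blocks.
C1 = C2 = C4 = 0x21, so P1 = P2 = P4.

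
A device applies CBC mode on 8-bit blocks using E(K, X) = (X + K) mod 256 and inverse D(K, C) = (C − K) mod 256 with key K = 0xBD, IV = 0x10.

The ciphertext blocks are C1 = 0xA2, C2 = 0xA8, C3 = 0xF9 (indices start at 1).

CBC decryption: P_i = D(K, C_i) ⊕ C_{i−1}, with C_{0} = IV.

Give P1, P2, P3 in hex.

P1 = 0xF5, P2 = 0x49, P3 = 0x94

P1: D(K, 0xA2) = 0xE5; 0xE5 ⊕ 0x10 = 0xF5.
P2: D(K, 0xA8) = 0xEB; 0xEB ⊕ 0xA2 = 0x49.
P3: D(K, 0xF9) = 0x3C; 0x3C ⊕ 0xA8 = 0x94.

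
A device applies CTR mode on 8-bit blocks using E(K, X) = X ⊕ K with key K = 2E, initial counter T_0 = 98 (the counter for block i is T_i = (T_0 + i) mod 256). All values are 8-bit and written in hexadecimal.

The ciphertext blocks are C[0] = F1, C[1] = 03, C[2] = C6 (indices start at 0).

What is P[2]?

P[2] = 72

CTR decryption: S_i = E(K, T_i) where T_i is the counter for block i; P_i = C_i ⊕ S_i.
P[2]: T = 9A, S = E(K, T) = B4; C6 ⊕ B4 = 72.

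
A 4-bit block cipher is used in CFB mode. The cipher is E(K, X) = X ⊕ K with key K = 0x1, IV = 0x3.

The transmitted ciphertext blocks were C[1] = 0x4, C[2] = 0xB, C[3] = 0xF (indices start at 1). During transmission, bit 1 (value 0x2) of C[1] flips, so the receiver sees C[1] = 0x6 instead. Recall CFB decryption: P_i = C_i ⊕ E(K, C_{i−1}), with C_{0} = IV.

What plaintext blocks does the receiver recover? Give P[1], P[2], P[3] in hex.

Only C[1] changed, to 0x6. In CFB, a change in C_i flips the same bit in P_i and garbles P_{i+1}. Decrypting the received ciphertext:
P[1]: E(K, 0x3) = 0x2; 0x6 ⊕ 0x2 = 0x4.
P[2]: E(K, 0x6) = 0x7; 0xB ⊕ 0x7 = 0xC.
P[3]: E(K, 0xB) = 0xA; 0xF ⊕ 0xA = 0x5.
Blocks that differ from the original plaintext: P[1], P[2].

P[1] = 0x4, P[2] = 0xC, P[3] = 0x5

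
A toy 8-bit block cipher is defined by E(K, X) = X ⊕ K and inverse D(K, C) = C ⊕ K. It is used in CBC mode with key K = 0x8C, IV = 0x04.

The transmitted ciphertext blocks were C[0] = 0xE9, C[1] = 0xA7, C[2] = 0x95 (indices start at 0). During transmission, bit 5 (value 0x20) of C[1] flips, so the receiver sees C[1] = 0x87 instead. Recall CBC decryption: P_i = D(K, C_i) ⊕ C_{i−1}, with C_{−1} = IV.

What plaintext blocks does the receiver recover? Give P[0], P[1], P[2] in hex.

P[0] = 0x61, P[1] = 0xE2, P[2] = 0x9E

Only C[1] changed, to 0x87. In CBC, a change in C_i garbles P_i and flips the same bit in P_{i+1}. Decrypting the received ciphertext:
P[0]: D(K, 0xE9) = 0x65; 0x65 ⊕ 0x04 = 0x61.
P[1]: D(K, 0x87) = 0x0B; 0x0B ⊕ 0xE9 = 0xE2.
P[2]: D(K, 0x95) = 0x19; 0x19 ⊕ 0x87 = 0x9E.
Blocks that differ from the original plaintext: P[1], P[2].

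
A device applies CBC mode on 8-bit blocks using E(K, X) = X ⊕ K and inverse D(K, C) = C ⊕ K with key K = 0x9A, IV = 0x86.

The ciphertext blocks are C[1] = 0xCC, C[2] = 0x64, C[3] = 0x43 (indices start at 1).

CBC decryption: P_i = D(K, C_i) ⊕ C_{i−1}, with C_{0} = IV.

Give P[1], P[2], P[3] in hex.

P[1] = 0xD0, P[2] = 0x32, P[3] = 0xBD

P[1]: D(K, 0xCC) = 0x56; 0x56 ⊕ 0x86 = 0xD0.
P[2]: D(K, 0x64) = 0xFE; 0xFE ⊕ 0xCC = 0x32.
P[3]: D(K, 0x43) = 0xD9; 0xD9 ⊕ 0x64 = 0xBD.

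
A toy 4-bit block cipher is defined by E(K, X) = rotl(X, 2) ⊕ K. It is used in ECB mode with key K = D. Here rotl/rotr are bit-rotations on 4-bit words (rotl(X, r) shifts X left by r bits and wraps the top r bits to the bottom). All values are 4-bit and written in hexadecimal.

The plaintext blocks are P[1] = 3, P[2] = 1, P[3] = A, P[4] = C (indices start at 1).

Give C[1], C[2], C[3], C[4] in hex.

ECB encryption: C_i = E(K, P_i).
C[1]: E(K, 3) = 1.
C[2]: E(K, 1) = 9.
C[3]: E(K, A) = 7.
C[4]: E(K, C) = E.

C[1] = 1, C[2] = 9, C[3] = 7, C[4] = E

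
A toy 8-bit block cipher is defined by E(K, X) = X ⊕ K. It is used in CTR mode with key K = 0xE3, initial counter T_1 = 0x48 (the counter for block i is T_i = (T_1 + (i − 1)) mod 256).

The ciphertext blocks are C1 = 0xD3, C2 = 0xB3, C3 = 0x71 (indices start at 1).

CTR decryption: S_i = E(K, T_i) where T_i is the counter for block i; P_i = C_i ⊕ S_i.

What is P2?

P2 = 0x19

P2: T = 0x49, S = E(K, T) = 0xAA; 0xB3 ⊕ 0xAA = 0x19.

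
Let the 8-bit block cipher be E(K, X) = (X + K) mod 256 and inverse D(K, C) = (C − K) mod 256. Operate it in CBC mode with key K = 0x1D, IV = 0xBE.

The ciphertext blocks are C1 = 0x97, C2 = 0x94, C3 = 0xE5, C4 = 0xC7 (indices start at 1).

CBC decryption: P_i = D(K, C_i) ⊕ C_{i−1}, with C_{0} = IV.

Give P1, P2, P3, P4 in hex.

P1: D(K, 0x97) = 0x7A; 0x7A ⊕ 0xBE = 0xC4.
P2: D(K, 0x94) = 0x77; 0x77 ⊕ 0x97 = 0xE0.
P3: D(K, 0xE5) = 0xC8; 0xC8 ⊕ 0x94 = 0x5C.
P4: D(K, 0xC7) = 0xAA; 0xAA ⊕ 0xE5 = 0x4F.

P1 = 0xC4, P2 = 0xE0, P3 = 0x5C, P4 = 0x4F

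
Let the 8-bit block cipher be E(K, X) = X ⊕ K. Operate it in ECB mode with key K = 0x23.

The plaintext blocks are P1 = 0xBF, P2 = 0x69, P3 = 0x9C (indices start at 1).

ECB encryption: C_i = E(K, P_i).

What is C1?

C1: E(K, 0xBF) = 0x9C.

C1 = 0x9C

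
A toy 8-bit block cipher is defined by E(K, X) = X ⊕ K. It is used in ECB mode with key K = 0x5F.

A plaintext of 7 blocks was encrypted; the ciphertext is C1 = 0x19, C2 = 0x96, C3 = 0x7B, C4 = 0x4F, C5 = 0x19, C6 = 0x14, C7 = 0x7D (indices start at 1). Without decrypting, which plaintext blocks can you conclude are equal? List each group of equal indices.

P1 = P5

ECB encrypts each block independently with the same key, so equal ciphertext blocks imply equal plaintext blocks.
C1 = C5 = 0x19, so P1 = P5.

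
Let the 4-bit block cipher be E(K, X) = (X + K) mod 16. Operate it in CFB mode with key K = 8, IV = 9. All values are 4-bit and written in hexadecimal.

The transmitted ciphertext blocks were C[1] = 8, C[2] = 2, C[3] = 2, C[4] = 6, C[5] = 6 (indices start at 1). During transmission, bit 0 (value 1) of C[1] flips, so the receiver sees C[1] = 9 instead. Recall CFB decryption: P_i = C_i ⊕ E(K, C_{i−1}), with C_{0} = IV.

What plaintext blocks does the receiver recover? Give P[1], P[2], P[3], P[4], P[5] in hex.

Only C[1] changed, to 9. In CFB, a change in C_i flips the same bit in P_i and garbles P_{i+1}. Decrypting the received ciphertext:
P[1]: E(K, 9) = 1; 9 ⊕ 1 = 8.
P[2]: E(K, 9) = 1; 2 ⊕ 1 = 3.
P[3]: E(K, 2) = A; 2 ⊕ A = 8.
P[4]: E(K, 2) = A; 6 ⊕ A = C.
P[5]: E(K, 6) = E; 6 ⊕ E = 8.
Blocks that differ from the original plaintext: P[1], P[2].

P[1] = 8, P[2] = 3, P[3] = 8, P[4] = C, P[5] = 8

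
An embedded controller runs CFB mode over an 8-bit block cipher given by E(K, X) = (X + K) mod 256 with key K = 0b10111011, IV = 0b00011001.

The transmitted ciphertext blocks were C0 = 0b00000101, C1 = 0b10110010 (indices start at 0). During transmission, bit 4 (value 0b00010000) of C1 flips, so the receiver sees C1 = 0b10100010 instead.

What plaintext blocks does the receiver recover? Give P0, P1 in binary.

P0 = 0b11010001, P1 = 0b01100010

CFB decryption: P_i = C_i ⊕ E(K, C_{i−1}), with C_{−1} = IV.
Only C1 changed, to 0b10100010. In CFB, a change in C_i flips the same bit in P_i and garbles P_{i+1}. Decrypting the received ciphertext:
P0: E(K, 0b00011001) = 0b11010100; 0b00000101 ⊕ 0b11010100 = 0b11010001.
P1: E(K, 0b00000101) = 0b11000000; 0b10100010 ⊕ 0b11000000 = 0b01100010.
Blocks that differ from the original plaintext: P1.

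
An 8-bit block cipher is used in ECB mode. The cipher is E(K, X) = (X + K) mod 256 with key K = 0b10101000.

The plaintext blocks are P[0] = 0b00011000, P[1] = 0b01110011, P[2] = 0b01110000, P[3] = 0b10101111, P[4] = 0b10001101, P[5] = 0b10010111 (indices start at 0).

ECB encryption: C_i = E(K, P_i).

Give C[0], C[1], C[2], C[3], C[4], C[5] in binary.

C[0]: E(K, 0b00011000) = 0b11000000.
C[1]: E(K, 0b01110011) = 0b00011011.
C[2]: E(K, 0b01110000) = 0b00011000.
C[3]: E(K, 0b10101111) = 0b01010111.
C[4]: E(K, 0b10001101) = 0b00110101.
C[5]: E(K, 0b10010111) = 0b00111111.

C[0] = 0b11000000, C[1] = 0b00011011, C[2] = 0b00011000, C[3] = 0b01010111, C[4] = 0b00110101, C[5] = 0b00111111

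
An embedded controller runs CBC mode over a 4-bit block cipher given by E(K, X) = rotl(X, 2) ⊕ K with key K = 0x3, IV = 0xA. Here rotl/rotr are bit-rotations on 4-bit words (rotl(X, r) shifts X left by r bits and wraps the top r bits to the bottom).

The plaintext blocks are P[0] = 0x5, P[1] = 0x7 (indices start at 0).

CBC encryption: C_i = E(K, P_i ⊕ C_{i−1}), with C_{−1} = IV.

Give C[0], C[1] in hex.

C[0] = 0xC, C[1] = 0xD

C[0]: P[0] ⊕ 0xA = 0xF; E(K, 0xF) = 0xC.
C[1]: P[1] ⊕ 0xC = 0xB; E(K, 0xB) = 0xD.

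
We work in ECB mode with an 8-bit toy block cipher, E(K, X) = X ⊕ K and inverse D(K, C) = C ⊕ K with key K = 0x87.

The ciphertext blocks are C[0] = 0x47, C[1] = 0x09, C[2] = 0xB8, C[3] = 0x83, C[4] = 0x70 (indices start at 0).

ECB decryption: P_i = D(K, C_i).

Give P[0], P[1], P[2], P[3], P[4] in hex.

P[0]: D(K, 0x47) = 0xC0.
P[1]: D(K, 0x09) = 0x8E.
P[2]: D(K, 0xB8) = 0x3F.
P[3]: D(K, 0x83) = 0x04.
P[4]: D(K, 0x70) = 0xF7.

P[0] = 0xC0, P[1] = 0x8E, P[2] = 0x3F, P[3] = 0x04, P[4] = 0xF7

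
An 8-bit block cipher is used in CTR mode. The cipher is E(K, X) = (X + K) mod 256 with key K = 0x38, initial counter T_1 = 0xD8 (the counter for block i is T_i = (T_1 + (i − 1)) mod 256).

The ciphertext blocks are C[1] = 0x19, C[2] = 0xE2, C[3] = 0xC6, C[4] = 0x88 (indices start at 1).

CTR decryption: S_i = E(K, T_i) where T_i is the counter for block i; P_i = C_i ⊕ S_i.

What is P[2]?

P[2]: T = 0xD9, S = E(K, T) = 0x11; 0xE2 ⊕ 0x11 = 0xF3.

P[2] = 0xF3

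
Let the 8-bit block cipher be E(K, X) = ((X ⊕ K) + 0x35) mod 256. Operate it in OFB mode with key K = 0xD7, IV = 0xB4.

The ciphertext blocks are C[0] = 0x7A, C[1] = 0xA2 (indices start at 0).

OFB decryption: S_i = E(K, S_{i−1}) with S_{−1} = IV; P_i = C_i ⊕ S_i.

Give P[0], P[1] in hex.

P[0]: S = E(K, 0xB4) = 0x98; 0x7A ⊕ 0x98 = 0xE2.
P[1]: S = E(K, 0x98) = 0x84; 0xA2 ⊕ 0x84 = 0x26.

P[0] = 0xE2, P[1] = 0x26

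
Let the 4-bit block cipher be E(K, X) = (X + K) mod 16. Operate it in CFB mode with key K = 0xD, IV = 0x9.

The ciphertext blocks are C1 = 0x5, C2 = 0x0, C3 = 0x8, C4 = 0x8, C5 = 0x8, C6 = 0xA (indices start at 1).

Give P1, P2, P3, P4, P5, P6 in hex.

P1 = 0x3, P2 = 0x2, P3 = 0x5, P4 = 0xD, P5 = 0xD, P6 = 0xF

CFB decryption: P_i = C_i ⊕ E(K, C_{i−1}), with C_{0} = IV.
P1: E(K, 0x9) = 0x6; 0x5 ⊕ 0x6 = 0x3.
P2: E(K, 0x5) = 0x2; 0x0 ⊕ 0x2 = 0x2.
P3: E(K, 0x0) = 0xD; 0x8 ⊕ 0xD = 0x5.
P4: E(K, 0x8) = 0x5; 0x8 ⊕ 0x5 = 0xD.
P5: E(K, 0x8) = 0x5; 0x8 ⊕ 0x5 = 0xD.
P6: E(K, 0x8) = 0x5; 0xA ⊕ 0x5 = 0xF.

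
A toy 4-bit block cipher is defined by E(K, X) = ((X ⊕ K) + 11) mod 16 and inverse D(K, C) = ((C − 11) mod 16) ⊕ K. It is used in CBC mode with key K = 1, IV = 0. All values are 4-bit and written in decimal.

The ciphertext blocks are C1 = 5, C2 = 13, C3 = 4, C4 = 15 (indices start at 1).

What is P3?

CBC decryption: P_i = D(K, C_i) ⊕ C_{i−1}, with C_{0} = IV.
P3: D(K, 4) = 8; 8 ⊕ 13 = 5.

P3 = 5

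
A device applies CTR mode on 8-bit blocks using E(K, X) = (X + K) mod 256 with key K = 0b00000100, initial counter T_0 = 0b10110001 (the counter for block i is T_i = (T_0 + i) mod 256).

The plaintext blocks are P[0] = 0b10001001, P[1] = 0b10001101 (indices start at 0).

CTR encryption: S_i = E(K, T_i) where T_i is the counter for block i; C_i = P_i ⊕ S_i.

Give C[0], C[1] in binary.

C[0]: T = 0b10110001, S = E(K, T) = 0b10110101; 0b10001001 ⊕ 0b10110101 = 0b00111100.
C[1]: T = 0b10110010, S = E(K, T) = 0b10110110; 0b10001101 ⊕ 0b10110110 = 0b00111011.

C[0] = 0b00111100, C[1] = 0b00111011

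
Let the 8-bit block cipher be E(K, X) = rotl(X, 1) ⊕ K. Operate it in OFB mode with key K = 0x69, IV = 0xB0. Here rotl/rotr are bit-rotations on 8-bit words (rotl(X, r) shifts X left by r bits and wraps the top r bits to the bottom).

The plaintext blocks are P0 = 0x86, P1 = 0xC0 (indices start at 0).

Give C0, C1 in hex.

C0 = 0x8E, C1 = 0xB9

OFB encryption: S_i = E(K, S_{i−1}) with S_{−1} = IV; C_i = P_i ⊕ S_i.
C0: S = E(K, 0xB0) = 0x08; 0x86 ⊕ 0x08 = 0x8E.
C1: S = E(K, 0x08) = 0x79; 0xC0 ⊕ 0x79 = 0xB9.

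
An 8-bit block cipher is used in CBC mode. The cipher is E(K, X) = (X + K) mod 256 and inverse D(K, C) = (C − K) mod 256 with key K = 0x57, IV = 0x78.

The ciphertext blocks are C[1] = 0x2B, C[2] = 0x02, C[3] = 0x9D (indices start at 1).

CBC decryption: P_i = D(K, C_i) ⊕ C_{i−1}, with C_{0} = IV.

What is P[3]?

P[3]: D(K, 0x9D) = 0x46; 0x46 ⊕ 0x02 = 0x44.

P[3] = 0x44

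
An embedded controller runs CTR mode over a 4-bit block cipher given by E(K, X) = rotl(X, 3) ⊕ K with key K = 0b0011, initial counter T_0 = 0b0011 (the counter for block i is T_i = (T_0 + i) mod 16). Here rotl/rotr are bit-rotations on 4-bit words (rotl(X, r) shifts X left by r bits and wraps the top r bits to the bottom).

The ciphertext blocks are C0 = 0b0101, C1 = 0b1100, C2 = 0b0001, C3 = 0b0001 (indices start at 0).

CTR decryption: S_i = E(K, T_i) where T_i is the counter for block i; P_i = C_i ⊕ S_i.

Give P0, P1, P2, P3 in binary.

P0 = 0b1111, P1 = 0b1101, P2 = 0b1000, P3 = 0b0001

P0: T = 0b0011, S = E(K, T) = 0b1010; 0b0101 ⊕ 0b1010 = 0b1111.
P1: T = 0b0100, S = E(K, T) = 0b0001; 0b1100 ⊕ 0b0001 = 0b1101.
P2: T = 0b0101, S = E(K, T) = 0b1001; 0b0001 ⊕ 0b1001 = 0b1000.
P3: T = 0b0110, S = E(K, T) = 0b0000; 0b0001 ⊕ 0b0000 = 0b0001.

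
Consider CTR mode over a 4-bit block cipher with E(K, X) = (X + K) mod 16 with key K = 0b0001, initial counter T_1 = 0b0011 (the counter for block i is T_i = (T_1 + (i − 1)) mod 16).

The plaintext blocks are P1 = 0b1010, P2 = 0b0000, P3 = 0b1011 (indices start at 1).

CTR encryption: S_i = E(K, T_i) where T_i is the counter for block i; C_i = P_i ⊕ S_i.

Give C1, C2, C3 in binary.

C1: T = 0b0011, S = E(K, T) = 0b0100; 0b1010 ⊕ 0b0100 = 0b1110.
C2: T = 0b0100, S = E(K, T) = 0b0101; 0b0000 ⊕ 0b0101 = 0b0101.
C3: T = 0b0101, S = E(K, T) = 0b0110; 0b1011 ⊕ 0b0110 = 0b1101.

C1 = 0b1110, C2 = 0b0101, C3 = 0b1101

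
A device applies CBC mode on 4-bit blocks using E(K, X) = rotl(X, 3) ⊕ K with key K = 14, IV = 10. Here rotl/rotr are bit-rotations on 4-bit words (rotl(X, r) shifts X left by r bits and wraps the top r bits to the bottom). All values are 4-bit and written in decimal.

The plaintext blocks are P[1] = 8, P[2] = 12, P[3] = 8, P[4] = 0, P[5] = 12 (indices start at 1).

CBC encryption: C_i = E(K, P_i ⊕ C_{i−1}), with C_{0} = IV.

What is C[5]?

C[5] = 11

C[1]: P[1] ⊕ 10 = 2; E(K, 2) = 15.
C[2]: P[2] ⊕ 15 = 3; E(K, 3) = 7.
C[3]: P[3] ⊕ 7 = 15; E(K, 15) = 1.
C[4]: P[4] ⊕ 1 = 1; E(K, 1) = 6.
C[5]: P[5] ⊕ 6 = 10; E(K, 10) = 11.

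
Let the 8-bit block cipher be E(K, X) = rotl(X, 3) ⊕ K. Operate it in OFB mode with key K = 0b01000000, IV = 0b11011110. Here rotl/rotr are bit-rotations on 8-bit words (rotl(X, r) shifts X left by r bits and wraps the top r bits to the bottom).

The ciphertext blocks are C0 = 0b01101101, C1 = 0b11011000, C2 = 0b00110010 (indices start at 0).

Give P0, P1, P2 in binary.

P0 = 0b11011011, P1 = 0b00101101, P2 = 0b11011101

OFB decryption: S_i = E(K, S_{i−1}) with S_{−1} = IV; P_i = C_i ⊕ S_i.
P0: S = E(K, 0b11011110) = 0b10110110; 0b01101101 ⊕ 0b10110110 = 0b11011011.
P1: S = E(K, 0b10110110) = 0b11110101; 0b11011000 ⊕ 0b11110101 = 0b00101101.
P2: S = E(K, 0b11110101) = 0b11101111; 0b00110010 ⊕ 0b11101111 = 0b11011101.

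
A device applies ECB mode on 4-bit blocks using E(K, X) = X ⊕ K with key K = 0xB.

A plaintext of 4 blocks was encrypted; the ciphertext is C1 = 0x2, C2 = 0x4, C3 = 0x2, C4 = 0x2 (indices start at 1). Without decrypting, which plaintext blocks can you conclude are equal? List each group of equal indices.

P1 = P3 = P4

ECB encrypts each block independently with the same key, so equal ciphertext blocks imply equal plaintext blocks.
C1 = C3 = C4 = 0x2, so P1 = P3 = P4.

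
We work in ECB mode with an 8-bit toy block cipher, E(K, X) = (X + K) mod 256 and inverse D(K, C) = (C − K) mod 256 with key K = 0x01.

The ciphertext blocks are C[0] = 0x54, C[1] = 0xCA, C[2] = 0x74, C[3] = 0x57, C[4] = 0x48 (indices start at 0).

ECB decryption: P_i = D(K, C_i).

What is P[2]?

P[2] = 0x73

P[2]: D(K, 0x74) = 0x73.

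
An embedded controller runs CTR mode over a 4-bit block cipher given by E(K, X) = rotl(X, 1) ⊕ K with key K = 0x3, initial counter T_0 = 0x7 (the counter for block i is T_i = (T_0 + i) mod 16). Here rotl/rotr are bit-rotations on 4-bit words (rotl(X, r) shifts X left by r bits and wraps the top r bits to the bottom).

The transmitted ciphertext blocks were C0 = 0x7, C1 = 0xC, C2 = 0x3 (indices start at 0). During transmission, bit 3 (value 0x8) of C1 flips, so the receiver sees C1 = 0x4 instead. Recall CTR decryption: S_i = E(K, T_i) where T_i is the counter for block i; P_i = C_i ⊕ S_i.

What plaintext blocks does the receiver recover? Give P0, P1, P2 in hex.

Only C1 changed, to 0x4. In CTR, a change in C_i flips the same bit in P_i only; the keystream is unaffected. Decrypting the received ciphertext:
P0: T = 0x7, S = E(K, T) = 0xD; 0x7 ⊕ 0xD = 0xA.
P1: T = 0x8, S = E(K, T) = 0x2; 0x4 ⊕ 0x2 = 0x6.
P2: T = 0x9, S = E(K, T) = 0x0; 0x3 ⊕ 0x0 = 0x3.
Blocks that differ from the original plaintext: P1.

P0 = 0xA, P1 = 0x6, P2 = 0x3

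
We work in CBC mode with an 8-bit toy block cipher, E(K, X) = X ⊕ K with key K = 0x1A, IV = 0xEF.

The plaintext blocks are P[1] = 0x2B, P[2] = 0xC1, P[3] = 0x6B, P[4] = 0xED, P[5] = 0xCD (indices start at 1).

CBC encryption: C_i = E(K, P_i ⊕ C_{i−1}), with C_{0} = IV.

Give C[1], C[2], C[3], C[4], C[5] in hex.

C[1]: P[1] ⊕ 0xEF = 0xC4; E(K, 0xC4) = 0xDE.
C[2]: P[2] ⊕ 0xDE = 0x1F; E(K, 0x1F) = 0x05.
C[3]: P[3] ⊕ 0x05 = 0x6E; E(K, 0x6E) = 0x74.
C[4]: P[4] ⊕ 0x74 = 0x99; E(K, 0x99) = 0x83.
C[5]: P[5] ⊕ 0x83 = 0x4E; E(K, 0x4E) = 0x54.

C[1] = 0xDE, C[2] = 0x05, C[3] = 0x74, C[4] = 0x83, C[5] = 0x54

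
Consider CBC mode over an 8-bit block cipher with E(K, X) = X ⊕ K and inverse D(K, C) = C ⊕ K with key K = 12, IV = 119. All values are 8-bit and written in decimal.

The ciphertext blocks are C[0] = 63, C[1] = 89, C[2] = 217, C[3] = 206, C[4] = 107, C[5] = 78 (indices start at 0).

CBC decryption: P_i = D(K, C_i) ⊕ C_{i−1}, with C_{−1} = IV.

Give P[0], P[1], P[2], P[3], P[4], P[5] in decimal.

P[0] = 68, P[1] = 106, P[2] = 140, P[3] = 27, P[4] = 169, P[5] = 41

P[0]: D(K, 63) = 51; 51 ⊕ 119 = 68.
P[1]: D(K, 89) = 85; 85 ⊕ 63 = 106.
P[2]: D(K, 217) = 213; 213 ⊕ 89 = 140.
P[3]: D(K, 206) = 194; 194 ⊕ 217 = 27.
P[4]: D(K, 107) = 103; 103 ⊕ 206 = 169.
P[5]: D(K, 78) = 66; 66 ⊕ 107 = 41.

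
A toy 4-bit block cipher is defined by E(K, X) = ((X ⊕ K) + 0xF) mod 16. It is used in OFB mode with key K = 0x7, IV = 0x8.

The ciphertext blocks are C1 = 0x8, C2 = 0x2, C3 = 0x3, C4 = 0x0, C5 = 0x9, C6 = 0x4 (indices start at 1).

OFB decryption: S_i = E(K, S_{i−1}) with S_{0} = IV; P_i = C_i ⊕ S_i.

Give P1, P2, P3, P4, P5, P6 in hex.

P1: S = E(K, 0x8) = 0xE; 0x8 ⊕ 0xE = 0x6.
P2: S = E(K, 0xE) = 0x8; 0x2 ⊕ 0x8 = 0xA.
P3: S = E(K, 0x8) = 0xE; 0x3 ⊕ 0xE = 0xD.
P4: S = E(K, 0xE) = 0x8; 0x0 ⊕ 0x8 = 0x8.
P5: S = E(K, 0x8) = 0xE; 0x9 ⊕ 0xE = 0x7.
P6: S = E(K, 0xE) = 0x8; 0x4 ⊕ 0x8 = 0xC.

P1 = 0x6, P2 = 0xA, P3 = 0xD, P4 = 0x8, P5 = 0x7, P6 = 0xC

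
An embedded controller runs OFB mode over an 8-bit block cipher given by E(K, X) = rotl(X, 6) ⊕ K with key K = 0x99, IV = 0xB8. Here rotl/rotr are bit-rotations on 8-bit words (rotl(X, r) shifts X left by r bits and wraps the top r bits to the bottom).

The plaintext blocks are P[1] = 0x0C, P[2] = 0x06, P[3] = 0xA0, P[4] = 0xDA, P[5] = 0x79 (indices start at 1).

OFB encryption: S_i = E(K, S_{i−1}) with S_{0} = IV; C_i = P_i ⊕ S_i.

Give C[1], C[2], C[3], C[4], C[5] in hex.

C[1] = 0xBB, C[2] = 0x72, C[3] = 0x24, C[4] = 0x62, C[5] = 0xCE

C[1]: S = E(K, 0xB8) = 0xB7; 0x0C ⊕ 0xB7 = 0xBB.
C[2]: S = E(K, 0xB7) = 0x74; 0x06 ⊕ 0x74 = 0x72.
C[3]: S = E(K, 0x74) = 0x84; 0xA0 ⊕ 0x84 = 0x24.
C[4]: S = E(K, 0x84) = 0xB8; 0xDA ⊕ 0xB8 = 0x62.
C[5]: S = E(K, 0xB8) = 0xB7; 0x79 ⊕ 0xB7 = 0xCE.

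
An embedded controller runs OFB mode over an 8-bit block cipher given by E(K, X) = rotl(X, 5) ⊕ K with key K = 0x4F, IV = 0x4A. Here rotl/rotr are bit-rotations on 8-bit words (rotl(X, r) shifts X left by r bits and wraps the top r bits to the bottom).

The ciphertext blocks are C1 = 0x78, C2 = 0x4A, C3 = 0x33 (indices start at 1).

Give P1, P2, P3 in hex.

P1 = 0x7E, P2 = 0xC5, P3 = 0x8D

OFB decryption: S_i = E(K, S_{i−1}) with S_{0} = IV; P_i = C_i ⊕ S_i.
P1: S = E(K, 0x4A) = 0x06; 0x78 ⊕ 0x06 = 0x7E.
P2: S = E(K, 0x06) = 0x8F; 0x4A ⊕ 0x8F = 0xC5.
P3: S = E(K, 0x8F) = 0xBE; 0x33 ⊕ 0xBE = 0x8D.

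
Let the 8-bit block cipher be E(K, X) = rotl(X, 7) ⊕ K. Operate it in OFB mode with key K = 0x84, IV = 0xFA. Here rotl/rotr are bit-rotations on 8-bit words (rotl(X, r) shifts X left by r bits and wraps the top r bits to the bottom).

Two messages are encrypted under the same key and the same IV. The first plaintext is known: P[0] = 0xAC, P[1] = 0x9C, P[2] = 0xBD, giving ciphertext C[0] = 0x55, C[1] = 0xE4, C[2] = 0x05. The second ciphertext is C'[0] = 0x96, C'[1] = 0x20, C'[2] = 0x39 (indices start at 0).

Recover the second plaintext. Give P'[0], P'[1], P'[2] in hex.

P'[0] = 0x6F, P'[1] = 0x58, P'[2] = 0x81

In OFB with a reused IV, both messages share the same keystream S_i, so C_i ⊕ C'_i = P_i ⊕ P'_i and thus P'_i = P_i ⊕ C_i ⊕ C'_i.
P'[0]: 0xAC ⊕ 0x55 ⊕ 0x96 = 0x6F.
P'[1]: 0x9C ⊕ 0xE4 ⊕ 0x20 = 0x58.
P'[2]: 0xBD ⊕ 0x05 ⊕ 0x39 = 0x81.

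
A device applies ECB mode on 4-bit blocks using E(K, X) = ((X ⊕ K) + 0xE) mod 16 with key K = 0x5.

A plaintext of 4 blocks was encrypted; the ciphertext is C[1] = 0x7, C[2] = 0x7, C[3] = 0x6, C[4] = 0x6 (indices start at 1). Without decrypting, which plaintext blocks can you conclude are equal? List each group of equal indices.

ECB encrypts each block independently with the same key, so equal ciphertext blocks imply equal plaintext blocks.
C[1] = C[2] = 0x7, so P[1] = P[2].
C[3] = C[4] = 0x6, so P[3] = P[4].

P[1] = P[2]; P[3] = P[4]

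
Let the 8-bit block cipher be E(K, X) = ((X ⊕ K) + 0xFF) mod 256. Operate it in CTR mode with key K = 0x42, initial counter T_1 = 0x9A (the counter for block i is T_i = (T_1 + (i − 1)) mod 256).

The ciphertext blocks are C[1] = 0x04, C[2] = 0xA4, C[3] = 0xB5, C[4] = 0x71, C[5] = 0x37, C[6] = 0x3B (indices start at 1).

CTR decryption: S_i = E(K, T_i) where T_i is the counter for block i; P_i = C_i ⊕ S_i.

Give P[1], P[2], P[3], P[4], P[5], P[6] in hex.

P[1] = 0xD3, P[2] = 0x7C, P[3] = 0x68, P[4] = 0xAF, P[5] = 0xEC, P[6] = 0xE7

P[1]: T = 0x9A, S = E(K, T) = 0xD7; 0x04 ⊕ 0xD7 = 0xD3.
P[2]: T = 0x9B, S = E(K, T) = 0xD8; 0xA4 ⊕ 0xD8 = 0x7C.
P[3]: T = 0x9C, S = E(K, T) = 0xDD; 0xB5 ⊕ 0xDD = 0x68.
P[4]: T = 0x9D, S = E(K, T) = 0xDE; 0x71 ⊕ 0xDE = 0xAF.
P[5]: T = 0x9E, S = E(K, T) = 0xDB; 0x37 ⊕ 0xDB = 0xEC.
P[6]: T = 0x9F, S = E(K, T) = 0xDC; 0x3B ⊕ 0xDC = 0xE7.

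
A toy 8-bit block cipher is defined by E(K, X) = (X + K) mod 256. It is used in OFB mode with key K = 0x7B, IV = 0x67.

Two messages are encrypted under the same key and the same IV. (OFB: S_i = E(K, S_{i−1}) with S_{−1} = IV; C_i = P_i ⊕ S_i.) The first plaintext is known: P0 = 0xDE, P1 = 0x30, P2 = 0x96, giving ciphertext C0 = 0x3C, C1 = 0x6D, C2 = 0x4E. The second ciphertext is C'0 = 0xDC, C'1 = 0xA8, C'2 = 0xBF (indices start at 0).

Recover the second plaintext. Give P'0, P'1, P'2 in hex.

In OFB with a reused IV, both messages share the same keystream S_i, so C_i ⊕ C'_i = P_i ⊕ P'_i and thus P'_i = P_i ⊕ C_i ⊕ C'_i.
P'0: 0xDE ⊕ 0x3C ⊕ 0xDC = 0x3E.
P'1: 0x30 ⊕ 0x6D ⊕ 0xA8 = 0xF5.
P'2: 0x96 ⊕ 0x4E ⊕ 0xBF = 0x67.

P'0 = 0x3E, P'1 = 0xF5, P'2 = 0x67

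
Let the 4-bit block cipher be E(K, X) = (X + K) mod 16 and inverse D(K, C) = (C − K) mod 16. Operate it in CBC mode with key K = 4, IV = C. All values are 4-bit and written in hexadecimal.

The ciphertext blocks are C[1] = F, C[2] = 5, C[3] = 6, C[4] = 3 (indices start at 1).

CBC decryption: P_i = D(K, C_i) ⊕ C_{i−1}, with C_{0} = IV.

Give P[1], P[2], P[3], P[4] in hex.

P[1]: D(K, F) = B; B ⊕ C = 7.
P[2]: D(K, 5) = 1; 1 ⊕ F = E.
P[3]: D(K, 6) = 2; 2 ⊕ 5 = 7.
P[4]: D(K, 3) = F; F ⊕ 6 = 9.

P[1] = 7, P[2] = E, P[3] = 7, P[4] = 9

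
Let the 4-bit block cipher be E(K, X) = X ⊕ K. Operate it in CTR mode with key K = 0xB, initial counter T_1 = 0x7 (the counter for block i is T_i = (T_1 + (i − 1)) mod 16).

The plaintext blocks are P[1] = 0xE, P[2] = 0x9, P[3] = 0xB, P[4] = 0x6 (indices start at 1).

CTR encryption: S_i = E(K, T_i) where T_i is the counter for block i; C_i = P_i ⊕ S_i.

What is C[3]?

C[1]: T = 0x7, S = E(K, T) = 0xC; 0xE ⊕ 0xC = 0x2.
C[2]: T = 0x8, S = E(K, T) = 0x3; 0x9 ⊕ 0x3 = 0xA.
C[3]: T = 0x9, S = E(K, T) = 0x2; 0xB ⊕ 0x2 = 0x9.

C[3] = 0x9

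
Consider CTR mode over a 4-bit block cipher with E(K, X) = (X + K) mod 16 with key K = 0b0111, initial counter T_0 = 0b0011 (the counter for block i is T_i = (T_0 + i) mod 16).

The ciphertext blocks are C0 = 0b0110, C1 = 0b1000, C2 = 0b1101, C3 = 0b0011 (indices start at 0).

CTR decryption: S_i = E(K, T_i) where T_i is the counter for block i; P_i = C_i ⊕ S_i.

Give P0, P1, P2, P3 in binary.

P0: T = 0b0011, S = E(K, T) = 0b1010; 0b0110 ⊕ 0b1010 = 0b1100.
P1: T = 0b0100, S = E(K, T) = 0b1011; 0b1000 ⊕ 0b1011 = 0b0011.
P2: T = 0b0101, S = E(K, T) = 0b1100; 0b1101 ⊕ 0b1100 = 0b0001.
P3: T = 0b0110, S = E(K, T) = 0b1101; 0b0011 ⊕ 0b1101 = 0b1110.

P0 = 0b1100, P1 = 0b0011, P2 = 0b0001, P3 = 0b1110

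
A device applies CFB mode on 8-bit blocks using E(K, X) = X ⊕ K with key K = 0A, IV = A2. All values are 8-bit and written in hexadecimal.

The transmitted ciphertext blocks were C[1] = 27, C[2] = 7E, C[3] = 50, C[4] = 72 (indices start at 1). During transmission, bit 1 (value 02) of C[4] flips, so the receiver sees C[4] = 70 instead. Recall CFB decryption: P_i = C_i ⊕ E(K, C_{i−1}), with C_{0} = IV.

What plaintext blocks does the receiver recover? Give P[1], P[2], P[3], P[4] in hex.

Only C[4] changed, to 70. In CFB, a change in C_i flips the same bit in P_i and garbles P_{i+1}. Decrypting the received ciphertext:
P[1]: E(K, A2) = A8; 27 ⊕ A8 = 8F.
P[2]: E(K, 27) = 2D; 7E ⊕ 2D = 53.
P[3]: E(K, 7E) = 74; 50 ⊕ 74 = 24.
P[4]: E(K, 50) = 5A; 70 ⊕ 5A = 2A.
Blocks that differ from the original plaintext: P[4].

P[1] = 8F, P[2] = 53, P[3] = 24, P[4] = 2A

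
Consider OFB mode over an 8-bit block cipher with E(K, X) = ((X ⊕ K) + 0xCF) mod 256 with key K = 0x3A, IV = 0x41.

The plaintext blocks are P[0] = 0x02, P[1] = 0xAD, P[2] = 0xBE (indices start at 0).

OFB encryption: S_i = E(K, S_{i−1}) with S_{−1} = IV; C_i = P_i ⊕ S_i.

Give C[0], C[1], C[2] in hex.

C[0] = 0x48, C[1] = 0x92, C[2] = 0x6A

C[0]: S = E(K, 0x41) = 0x4A; 0x02 ⊕ 0x4A = 0x48.
C[1]: S = E(K, 0x4A) = 0x3F; 0xAD ⊕ 0x3F = 0x92.
C[2]: S = E(K, 0x3F) = 0xD4; 0xBE ⊕ 0xD4 = 0x6A.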